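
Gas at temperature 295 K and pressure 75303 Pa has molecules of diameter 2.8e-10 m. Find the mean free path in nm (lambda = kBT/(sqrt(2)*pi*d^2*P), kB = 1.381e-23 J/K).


Mean free path: lambda = kB*T / (sqrt(2) * pi * d^2 * P)
lambda = 1.381e-23 * 295 / (sqrt(2) * pi * (2.8e-10)^2 * 75303)
lambda = 1.55318e-07 m
lambda = 155.32 nm

155.32


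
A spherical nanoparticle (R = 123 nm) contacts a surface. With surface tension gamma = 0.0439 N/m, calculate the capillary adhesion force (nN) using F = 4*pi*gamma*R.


Convert radius: R = 123 nm = 1.23e-07 m
F = 4 * pi * gamma * R
F = 4 * pi * 0.0439 * 1.23e-07
F = 6.78546e-08 N = 67.8546 nN

67.8546


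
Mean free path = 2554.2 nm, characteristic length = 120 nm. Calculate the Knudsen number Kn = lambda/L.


Knudsen number Kn = lambda / L
Kn = 2554.2 / 120
Kn = 21.285

21.285


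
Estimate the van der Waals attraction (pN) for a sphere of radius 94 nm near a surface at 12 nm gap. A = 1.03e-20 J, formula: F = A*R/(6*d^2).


Convert to SI: R = 94 nm = 9.4e-08 m, d = 12 nm = 1.2e-08 m
F = A * R / (6 * d^2)
F = 1.03e-20 * 9.4e-08 / (6 * (1.2e-08)^2)
F = 1.1206e-12 N = 1.121 pN

1.121


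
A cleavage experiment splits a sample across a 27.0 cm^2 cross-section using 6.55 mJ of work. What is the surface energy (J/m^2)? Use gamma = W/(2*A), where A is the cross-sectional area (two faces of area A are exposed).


Convert: A = 27.0 cm^2 = 0.0027 m^2, W = 6.55 mJ = 0.00655 J
Cleaving exposes two faces of area A, so total new surface = 2*A and gamma = W / (2*A)
gamma = 0.00655 / (2 * 0.0027)
gamma = 1.213 J/m^2

1.213


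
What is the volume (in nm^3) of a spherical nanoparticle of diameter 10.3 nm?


Radius r = 10.3/2 = 5.15 nm
Volume V = (4/3) * pi * r^3
V = (4/3) * pi * (5.15)^3
V = 572.15 nm^3

572.15


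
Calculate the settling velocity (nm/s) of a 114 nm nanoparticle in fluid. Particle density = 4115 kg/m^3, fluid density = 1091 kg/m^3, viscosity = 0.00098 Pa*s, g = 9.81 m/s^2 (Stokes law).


Radius R = 114/2 nm = 5.7e-08 m
Density difference = 4115 - 1091 = 3024 kg/m^3
v = 2 * R^2 * (rho_p - rho_f) * g / (9 * eta)
v = 2 * (5.7e-08)^2 * 3024 * 9.81 / (9 * 0.00098)
v = 2.18556e-08 m/s = 21.8556 nm/s

21.8556


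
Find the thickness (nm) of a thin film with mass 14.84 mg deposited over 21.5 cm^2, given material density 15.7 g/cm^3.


Convert: m = 14.84 mg = 1.4840e-05 kg, A = 21.5 cm^2 = 2.1500e-03 m^2, rho = 15.7 g/cm^3 = 15700 kg/m^3
t = m / (A * rho)
t = 1.4840e-05 / (2.1500e-03 * 15700)
t = 4.3964e-07 m = 439.6 nm

439.6


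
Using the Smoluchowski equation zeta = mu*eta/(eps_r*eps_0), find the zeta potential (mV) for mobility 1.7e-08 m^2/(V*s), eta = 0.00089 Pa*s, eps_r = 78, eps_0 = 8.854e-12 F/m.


Smoluchowski equation: zeta = mu * eta / (eps_r * eps_0)
zeta = 1.7e-08 * 0.00089 / (78 * 8.854e-12)
zeta = 0.021908 V = 21.91 mV

21.91


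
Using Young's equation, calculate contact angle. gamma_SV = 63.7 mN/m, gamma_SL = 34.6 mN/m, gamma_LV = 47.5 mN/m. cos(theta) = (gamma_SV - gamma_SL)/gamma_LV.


cos(theta) = (gamma_SV - gamma_SL) / gamma_LV
cos(theta) = (63.7 - 34.6) / 47.5
cos(theta) = 0.612632
theta = arccos(0.612632) = 52.22 degrees

52.22


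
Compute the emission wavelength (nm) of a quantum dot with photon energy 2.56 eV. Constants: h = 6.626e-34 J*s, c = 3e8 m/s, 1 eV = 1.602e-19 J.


Convert energy: E = 2.56 eV = 2.56 * 1.602e-19 = 4.10112e-19 J
lambda = h*c / E = 6.626e-34 * 3e8 / 4.10112e-19
lambda = 4.84697e-07 m = 484.7 nm

484.7


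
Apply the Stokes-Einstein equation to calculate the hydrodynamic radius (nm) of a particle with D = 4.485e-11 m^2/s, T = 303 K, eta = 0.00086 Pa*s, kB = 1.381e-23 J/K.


Stokes-Einstein: R = kB*T / (6*pi*eta*D)
R = 1.381e-23 * 303 / (6 * pi * 0.00086 * 4.485e-11)
R = 5.75538e-09 m = 5.76 nm

5.76


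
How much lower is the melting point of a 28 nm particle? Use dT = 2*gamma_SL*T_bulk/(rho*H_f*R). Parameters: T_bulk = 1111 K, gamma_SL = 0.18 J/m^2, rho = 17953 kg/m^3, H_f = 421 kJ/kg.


Radius R = 28/2 = 14 nm = 1.4e-08 m
Convert H_f = 421 kJ/kg = 421000 J/kg
dT = 2 * gamma_SL * T_bulk / (rho * H_f * R)
dT = 2 * 0.18 * 1111 / (17953 * 421000 * 1.4e-08)
dT = 3.8 K

3.8


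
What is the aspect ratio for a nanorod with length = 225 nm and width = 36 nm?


Aspect ratio AR = length / diameter
AR = 225 / 36
AR = 6.25

6.25


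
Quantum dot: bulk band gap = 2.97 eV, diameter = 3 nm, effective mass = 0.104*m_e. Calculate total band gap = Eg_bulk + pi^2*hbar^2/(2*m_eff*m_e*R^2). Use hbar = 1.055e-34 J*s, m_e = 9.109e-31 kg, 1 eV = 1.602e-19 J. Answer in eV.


Radius R = 3/2 nm = 1.5e-09 m
Confinement energy dE = pi^2 * hbar^2 / (2 * m_eff * m_e * R^2)
dE = pi^2 * (1.055e-34)^2 / (2 * 0.104 * 9.109e-31 * (1.5e-09)^2) J, divided by 1.602e-19 J/eV
dE = 1.6085 eV
Total band gap = E_g(bulk) + dE = 2.97 + 1.6085 = 4.5785 eV

4.5785


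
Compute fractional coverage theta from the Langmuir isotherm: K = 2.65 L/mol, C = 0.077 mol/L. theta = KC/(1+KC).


Langmuir isotherm: theta = K*C / (1 + K*C)
K*C = 2.65 * 0.077 = 0.20405
theta = 0.20405 / (1 + 0.20405) = 0.20405 / 1.20405
theta = 0.1695

0.1695


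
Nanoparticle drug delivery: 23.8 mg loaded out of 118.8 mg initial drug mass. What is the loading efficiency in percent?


Drug loading efficiency = (drug loaded / drug initial) * 100
DLE = 23.8 / 118.8 * 100
DLE = 0.2003 * 100
DLE = 20.03%

20.03


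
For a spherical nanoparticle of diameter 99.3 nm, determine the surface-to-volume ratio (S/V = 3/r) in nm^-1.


Radius r = 99.3/2 = 49.65 nm
S/V = 3 / r = 3 / 49.65
S/V = 0.0604 nm^-1

0.0604


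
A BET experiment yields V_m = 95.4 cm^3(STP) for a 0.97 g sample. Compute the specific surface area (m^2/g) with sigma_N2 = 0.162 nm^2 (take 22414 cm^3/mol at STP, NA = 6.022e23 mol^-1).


Number of moles in monolayer = V_m / 22414 = 95.4 / 22414 = 0.00425627
Number of molecules = moles * NA = 0.00425627 * 6.022e23
SA = molecules * sigma / mass
SA = (95.4 / 22414) * 6.022e23 * 0.162e-18 / 0.97
SA = 428.1 m^2/g

428.1


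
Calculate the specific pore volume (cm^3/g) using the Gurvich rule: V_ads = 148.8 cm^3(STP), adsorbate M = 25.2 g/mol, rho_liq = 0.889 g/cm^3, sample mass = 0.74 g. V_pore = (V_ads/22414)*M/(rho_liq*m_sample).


Moles adsorbed n = V_ads / 22414 = 148.8 / 22414 = 6.638708e-03 mol
Liquid volume V_liq = n * M / rho_liq = 6.638708e-03 * 25.2 / 0.889 = 0.18818 cm^3
Specific pore volume V_pore = V_liq / m_sample = 0.18818 / 0.74
V_pore = 0.2543 cm^3/g

0.2543


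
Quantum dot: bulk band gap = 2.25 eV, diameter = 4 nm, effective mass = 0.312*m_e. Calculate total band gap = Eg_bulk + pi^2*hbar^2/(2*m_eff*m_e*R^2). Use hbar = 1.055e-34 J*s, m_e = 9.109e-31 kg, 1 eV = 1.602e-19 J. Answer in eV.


Radius R = 4/2 nm = 2e-09 m
Confinement energy dE = pi^2 * hbar^2 / (2 * m_eff * m_e * R^2)
dE = pi^2 * (1.055e-34)^2 / (2 * 0.312 * 9.109e-31 * (2e-09)^2) J, divided by 1.602e-19 J/eV
dE = 0.3016 eV
Total band gap = E_g(bulk) + dE = 2.25 + 0.3016 = 2.5516 eV

2.5516


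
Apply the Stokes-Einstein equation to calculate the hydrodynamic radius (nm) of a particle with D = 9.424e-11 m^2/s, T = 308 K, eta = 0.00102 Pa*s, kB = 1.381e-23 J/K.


Stokes-Einstein: R = kB*T / (6*pi*eta*D)
R = 1.381e-23 * 308 / (6 * pi * 0.00102 * 9.424e-11)
R = 2.34751e-09 m = 2.35 nm

2.35


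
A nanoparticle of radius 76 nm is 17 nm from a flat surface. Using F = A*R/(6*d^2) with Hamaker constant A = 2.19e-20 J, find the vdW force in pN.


Convert to SI: R = 76 nm = 7.6e-08 m, d = 17 nm = 1.7e-08 m
F = A * R / (6 * d^2)
F = 2.19e-20 * 7.6e-08 / (6 * (1.7e-08)^2)
F = 9.59862e-13 N = 0.96 pN

0.96


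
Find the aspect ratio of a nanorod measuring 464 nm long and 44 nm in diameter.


Aspect ratio AR = length / diameter
AR = 464 / 44
AR = 10.55

10.55


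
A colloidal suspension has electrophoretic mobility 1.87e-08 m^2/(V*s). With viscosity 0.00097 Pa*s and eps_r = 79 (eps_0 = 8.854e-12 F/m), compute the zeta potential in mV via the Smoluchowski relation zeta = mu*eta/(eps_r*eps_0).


Smoluchowski equation: zeta = mu * eta / (eps_r * eps_0)
zeta = 1.87e-08 * 0.00097 / (79 * 8.854e-12)
zeta = 0.025933 V = 25.93 mV

25.93


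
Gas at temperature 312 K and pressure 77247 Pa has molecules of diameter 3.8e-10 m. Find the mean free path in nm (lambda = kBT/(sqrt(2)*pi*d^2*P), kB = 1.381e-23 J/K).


Mean free path: lambda = kB*T / (sqrt(2) * pi * d^2 * P)
lambda = 1.381e-23 * 312 / (sqrt(2) * pi * (3.8e-10)^2 * 77247)
lambda = 8.6943e-08 m
lambda = 86.94 nm

86.94


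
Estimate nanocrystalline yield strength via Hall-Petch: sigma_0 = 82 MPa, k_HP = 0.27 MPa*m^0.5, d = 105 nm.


d = 105 nm = 1.05e-07 m
sqrt(d) = 0.000324037
Hall-Petch contribution = k / sqrt(d) = 0.27 / 0.000324037 = 833.2 MPa
sigma = sigma_0 + k/sqrt(d) = 82 + 833.2 = 915.2 MPa

915.2


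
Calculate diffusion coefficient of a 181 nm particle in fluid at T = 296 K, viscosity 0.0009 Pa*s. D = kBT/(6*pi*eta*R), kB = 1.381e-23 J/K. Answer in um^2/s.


Radius R = 181/2 = 90.5 nm = 9.05e-08 m
D = kB*T / (6*pi*eta*R)
D = 1.381e-23 * 296 / (6 * pi * 0.0009 * 9.05e-08)
D = 2.66252e-12 m^2/s = 2.663 um^2/s

2.663


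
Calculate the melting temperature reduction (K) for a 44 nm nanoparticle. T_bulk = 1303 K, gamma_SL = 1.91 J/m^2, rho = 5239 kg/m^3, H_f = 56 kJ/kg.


Radius R = 44/2 = 22 nm = 2.2e-08 m
Convert H_f = 56 kJ/kg = 56000 J/kg
dT = 2 * gamma_SL * T_bulk / (rho * H_f * R)
dT = 2 * 1.91 * 1303 / (5239 * 56000 * 2.2e-08)
dT = 771.2 K

771.2


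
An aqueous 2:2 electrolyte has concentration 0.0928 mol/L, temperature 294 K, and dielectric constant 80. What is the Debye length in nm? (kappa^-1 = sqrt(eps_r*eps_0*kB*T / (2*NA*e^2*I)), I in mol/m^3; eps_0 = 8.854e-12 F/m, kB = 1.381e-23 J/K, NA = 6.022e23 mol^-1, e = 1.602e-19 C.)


Ionic strength I = 0.0928 * 2^2 * 1000 = 371.2 mol/m^3
kappa^-1 = sqrt(80 * 8.854e-12 * 1.381e-23 * 294 / (2 * 6.022e23 * (1.602e-19)^2 * 371.2))
kappa^-1 = 0.501 nm

0.501


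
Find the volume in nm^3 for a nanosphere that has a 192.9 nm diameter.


Radius r = 192.9/2 = 96.45 nm
Volume V = (4/3) * pi * r^3
V = (4/3) * pi * (96.45)^3
V = 3758333.41 nm^3

3758333.41


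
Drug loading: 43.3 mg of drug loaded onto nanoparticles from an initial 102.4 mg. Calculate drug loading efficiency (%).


Drug loading efficiency = (drug loaded / drug initial) * 100
DLE = 43.3 / 102.4 * 100
DLE = 0.4229 * 100
DLE = 42.29%

42.29


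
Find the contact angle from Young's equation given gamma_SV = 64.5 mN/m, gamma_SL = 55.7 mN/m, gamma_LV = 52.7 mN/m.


cos(theta) = (gamma_SV - gamma_SL) / gamma_LV
cos(theta) = (64.5 - 55.7) / 52.7
cos(theta) = 0.166983
theta = arccos(0.166983) = 80.39 degrees

80.39


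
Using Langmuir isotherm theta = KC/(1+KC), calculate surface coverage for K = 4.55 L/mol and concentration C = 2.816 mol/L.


Langmuir isotherm: theta = K*C / (1 + K*C)
K*C = 4.55 * 2.816 = 12.8128
theta = 12.8128 / (1 + 12.8128) = 12.8128 / 13.8128
theta = 0.9276

0.9276


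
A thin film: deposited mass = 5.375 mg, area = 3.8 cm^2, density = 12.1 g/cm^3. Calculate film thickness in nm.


Convert: m = 5.375 mg = 5.3750e-06 kg, A = 3.8 cm^2 = 3.8000e-04 m^2, rho = 12.1 g/cm^3 = 12100 kg/m^3
t = m / (A * rho)
t = 5.3750e-06 / (3.8000e-04 * 12100)
t = 1.1690e-06 m = 1169.0 nm

1169.0


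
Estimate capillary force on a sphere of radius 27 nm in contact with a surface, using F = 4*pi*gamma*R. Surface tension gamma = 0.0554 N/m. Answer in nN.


Convert radius: R = 27 nm = 2.7e-08 m
F = 4 * pi * gamma * R
F = 4 * pi * 0.0554 * 2.7e-08
F = 1.87968e-08 N = 18.7968 nN

18.7968


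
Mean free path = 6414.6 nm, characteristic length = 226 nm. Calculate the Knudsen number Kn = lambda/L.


Knudsen number Kn = lambda / L
Kn = 6414.6 / 226
Kn = 28.3832

28.3832


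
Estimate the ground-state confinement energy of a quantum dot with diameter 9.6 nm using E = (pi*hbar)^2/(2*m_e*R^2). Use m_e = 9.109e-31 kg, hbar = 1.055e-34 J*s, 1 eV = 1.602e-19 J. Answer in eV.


Radius R = 9.6/2 = 4.8 nm = 4.8e-09 m
E = (pi * 1.055e-34)^2 / (2 * 9.109e-31 * (4.8e-09)^2)
E(J) = 2.61711e-21
E = E(J) / 1.602e-19 = 0.0163 eV

0.0163


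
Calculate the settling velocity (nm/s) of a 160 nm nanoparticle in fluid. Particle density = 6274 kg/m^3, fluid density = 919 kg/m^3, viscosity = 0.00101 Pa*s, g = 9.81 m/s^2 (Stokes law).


Radius R = 160/2 nm = 8e-08 m
Density difference = 6274 - 919 = 5355 kg/m^3
v = 2 * R^2 * (rho_p - rho_f) * g / (9 * eta)
v = 2 * (8e-08)^2 * 5355 * 9.81 / (9 * 0.00101)
v = 7.39732e-08 m/s = 73.9732 nm/s

73.9732


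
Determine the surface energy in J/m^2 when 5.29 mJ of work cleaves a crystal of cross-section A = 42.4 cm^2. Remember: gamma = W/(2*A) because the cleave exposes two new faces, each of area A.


Convert: A = 42.4 cm^2 = 0.00424 m^2, W = 5.29 mJ = 0.00529 J
Cleaving exposes two faces of area A, so total new surface = 2*A and gamma = W / (2*A)
gamma = 0.00529 / (2 * 0.00424)
gamma = 0.624 J/m^2

0.624


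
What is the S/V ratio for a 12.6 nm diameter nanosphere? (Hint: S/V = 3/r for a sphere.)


Radius r = 12.6/2 = 6.3 nm
S/V = 3 / r = 3 / 6.3
S/V = 0.4762 nm^-1

0.4762


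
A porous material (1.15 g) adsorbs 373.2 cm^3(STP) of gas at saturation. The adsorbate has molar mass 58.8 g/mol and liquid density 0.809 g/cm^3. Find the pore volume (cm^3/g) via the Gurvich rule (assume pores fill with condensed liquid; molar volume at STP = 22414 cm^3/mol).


Moles adsorbed n = V_ads / 22414 = 373.2 / 22414 = 1.665031e-02 mol
Liquid volume V_liq = n * M / rho_liq = 1.665031e-02 * 58.8 / 0.809 = 1.21018 cm^3
Specific pore volume V_pore = V_liq / m_sample = 1.21018 / 1.15
V_pore = 1.0523 cm^3/g

1.0523


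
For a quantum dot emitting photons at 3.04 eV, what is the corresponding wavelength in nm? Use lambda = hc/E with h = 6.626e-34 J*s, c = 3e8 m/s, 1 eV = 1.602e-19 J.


Convert energy: E = 3.04 eV = 3.04 * 1.602e-19 = 4.87008e-19 J
lambda = h*c / E = 6.626e-34 * 3e8 / 4.87008e-19
lambda = 4.08166e-07 m = 408.2 nm

408.2


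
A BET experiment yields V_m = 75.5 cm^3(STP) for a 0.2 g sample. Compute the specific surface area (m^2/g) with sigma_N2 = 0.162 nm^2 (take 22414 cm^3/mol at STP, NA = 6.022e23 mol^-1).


Number of moles in monolayer = V_m / 22414 = 75.5 / 22414 = 0.00336843
Number of molecules = moles * NA = 0.00336843 * 6.022e23
SA = molecules * sigma / mass
SA = (75.5 / 22414) * 6.022e23 * 0.162e-18 / 0.2
SA = 1643.1 m^2/g

1643.1


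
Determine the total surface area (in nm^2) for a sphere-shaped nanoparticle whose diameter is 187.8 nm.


Radius r = 187.8/2 = 93.9 nm
Surface area SA = 4 * pi * r^2
SA = 4 * pi * (93.9)^2
SA = 110800.33 nm^2

110800.33


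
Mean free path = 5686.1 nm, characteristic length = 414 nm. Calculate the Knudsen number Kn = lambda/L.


Knudsen number Kn = lambda / L
Kn = 5686.1 / 414
Kn = 13.7345

13.7345


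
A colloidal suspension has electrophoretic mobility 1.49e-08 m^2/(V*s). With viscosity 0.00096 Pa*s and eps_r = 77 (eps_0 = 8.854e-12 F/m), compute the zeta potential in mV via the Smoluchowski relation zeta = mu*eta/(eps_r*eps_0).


Smoluchowski equation: zeta = mu * eta / (eps_r * eps_0)
zeta = 1.49e-08 * 0.00096 / (77 * 8.854e-12)
zeta = 0.020981 V = 20.98 mV

20.98


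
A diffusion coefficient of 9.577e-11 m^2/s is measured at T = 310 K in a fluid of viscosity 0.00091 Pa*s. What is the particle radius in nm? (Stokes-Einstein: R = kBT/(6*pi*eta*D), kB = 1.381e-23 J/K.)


Stokes-Einstein: R = kB*T / (6*pi*eta*D)
R = 1.381e-23 * 310 / (6 * pi * 0.00091 * 9.577e-11)
R = 2.60605e-09 m = 2.61 nm

2.61


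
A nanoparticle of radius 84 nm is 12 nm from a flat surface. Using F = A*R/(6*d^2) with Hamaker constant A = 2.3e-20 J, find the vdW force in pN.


Convert to SI: R = 84 nm = 8.4e-08 m, d = 12 nm = 1.2e-08 m
F = A * R / (6 * d^2)
F = 2.3e-20 * 8.4e-08 / (6 * (1.2e-08)^2)
F = 2.23611e-12 N = 2.236 pN

2.236


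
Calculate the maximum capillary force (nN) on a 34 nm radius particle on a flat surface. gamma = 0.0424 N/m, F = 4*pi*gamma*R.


Convert radius: R = 34 nm = 3.4e-08 m
F = 4 * pi * gamma * R
F = 4 * pi * 0.0424 * 3.4e-08
F = 1.81157e-08 N = 18.1157 nN

18.1157


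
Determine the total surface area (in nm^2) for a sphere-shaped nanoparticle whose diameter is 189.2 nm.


Radius r = 189.2/2 = 94.6 nm
Surface area SA = 4 * pi * r^2
SA = 4 * pi * (94.6)^2
SA = 112458.46 nm^2

112458.46


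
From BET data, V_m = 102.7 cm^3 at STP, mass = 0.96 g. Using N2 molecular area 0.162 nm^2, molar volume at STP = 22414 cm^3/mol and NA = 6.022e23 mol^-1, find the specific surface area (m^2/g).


Number of moles in monolayer = V_m / 22414 = 102.7 / 22414 = 0.00458196
Number of molecules = moles * NA = 0.00458196 * 6.022e23
SA = molecules * sigma / mass
SA = (102.7 / 22414) * 6.022e23 * 0.162e-18 / 0.96
SA = 465.6 m^2/g

465.6


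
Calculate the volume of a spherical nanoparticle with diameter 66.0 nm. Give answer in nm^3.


Radius r = 66.0/2 = 33 nm
Volume V = (4/3) * pi * r^3
V = (4/3) * pi * (33)^3
V = 150532.55 nm^3

150532.55


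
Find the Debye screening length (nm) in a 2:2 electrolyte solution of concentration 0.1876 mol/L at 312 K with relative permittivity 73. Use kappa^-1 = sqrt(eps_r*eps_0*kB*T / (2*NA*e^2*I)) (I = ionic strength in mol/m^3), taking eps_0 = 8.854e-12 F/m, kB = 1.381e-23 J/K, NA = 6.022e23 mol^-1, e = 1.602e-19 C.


Ionic strength I = 0.1876 * 2^2 * 1000 = 750.4 mol/m^3
kappa^-1 = sqrt(73 * 8.854e-12 * 1.381e-23 * 312 / (2 * 6.022e23 * (1.602e-19)^2 * 750.4))
kappa^-1 = 0.347 nm

0.347


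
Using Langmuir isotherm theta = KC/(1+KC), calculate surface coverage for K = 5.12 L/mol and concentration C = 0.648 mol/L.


Langmuir isotherm: theta = K*C / (1 + K*C)
K*C = 5.12 * 0.648 = 3.31776
theta = 3.31776 / (1 + 3.31776) = 3.31776 / 4.31776
theta = 0.7684

0.7684


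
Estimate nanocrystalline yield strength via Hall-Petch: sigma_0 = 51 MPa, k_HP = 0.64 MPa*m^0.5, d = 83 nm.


d = 83 nm = 8.3e-08 m
sqrt(d) = 0.0002880972
Hall-Petch contribution = k / sqrt(d) = 0.64 / 0.0002880972 = 2221.5 MPa
sigma = sigma_0 + k/sqrt(d) = 51 + 2221.5 = 2272.5 MPa

2272.5


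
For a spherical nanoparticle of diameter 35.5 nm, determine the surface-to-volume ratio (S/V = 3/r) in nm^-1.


Radius r = 35.5/2 = 17.75 nm
S/V = 3 / r = 3 / 17.75
S/V = 0.169 nm^-1

0.169


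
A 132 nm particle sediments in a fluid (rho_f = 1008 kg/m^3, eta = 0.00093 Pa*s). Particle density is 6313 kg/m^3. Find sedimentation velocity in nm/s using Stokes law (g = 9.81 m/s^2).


Radius R = 132/2 nm = 6.6e-08 m
Density difference = 6313 - 1008 = 5305 kg/m^3
v = 2 * R^2 * (rho_p - rho_f) * g / (9 * eta)
v = 2 * (6.6e-08)^2 * 5305 * 9.81 / (9 * 0.00093)
v = 5.41685e-08 m/s = 54.1685 nm/s

54.1685


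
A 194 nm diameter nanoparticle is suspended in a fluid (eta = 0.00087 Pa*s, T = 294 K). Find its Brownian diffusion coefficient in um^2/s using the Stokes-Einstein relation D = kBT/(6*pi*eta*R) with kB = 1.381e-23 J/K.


Radius R = 194/2 = 97 nm = 9.7e-08 m
D = kB*T / (6*pi*eta*R)
D = 1.381e-23 * 294 / (6 * pi * 0.00087 * 9.7e-08)
D = 2.5524e-12 m^2/s = 2.552 um^2/s

2.552


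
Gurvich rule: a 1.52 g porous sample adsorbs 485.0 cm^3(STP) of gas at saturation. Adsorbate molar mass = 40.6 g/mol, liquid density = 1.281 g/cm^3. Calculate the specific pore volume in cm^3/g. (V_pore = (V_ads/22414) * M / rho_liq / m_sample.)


Moles adsorbed n = V_ads / 22414 = 485.0 / 22414 = 2.163826e-02 mol
Liquid volume V_liq = n * M / rho_liq = 2.163826e-02 * 40.6 / 1.281 = 0.68580 cm^3
Specific pore volume V_pore = V_liq / m_sample = 0.68580 / 1.52
V_pore = 0.4512 cm^3/g

0.4512


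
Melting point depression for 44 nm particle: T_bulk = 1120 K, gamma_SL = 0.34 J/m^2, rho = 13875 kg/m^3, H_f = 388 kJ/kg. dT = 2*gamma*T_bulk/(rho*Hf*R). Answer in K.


Radius R = 44/2 = 22 nm = 2.2e-08 m
Convert H_f = 388 kJ/kg = 388000 J/kg
dT = 2 * gamma_SL * T_bulk / (rho * H_f * R)
dT = 2 * 0.34 * 1120 / (13875 * 388000 * 2.2e-08)
dT = 6.4 K

6.4


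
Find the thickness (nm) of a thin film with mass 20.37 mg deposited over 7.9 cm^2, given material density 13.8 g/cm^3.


Convert: m = 20.37 mg = 2.0370e-05 kg, A = 7.9 cm^2 = 7.9000e-04 m^2, rho = 13.8 g/cm^3 = 13800 kg/m^3
t = m / (A * rho)
t = 2.0370e-05 / (7.9000e-04 * 13800)
t = 1.8685e-06 m = 1868.5 nm

1868.5


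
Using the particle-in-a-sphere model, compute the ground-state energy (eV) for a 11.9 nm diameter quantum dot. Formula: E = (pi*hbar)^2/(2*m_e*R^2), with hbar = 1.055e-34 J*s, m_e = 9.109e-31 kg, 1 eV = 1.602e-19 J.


Radius R = 11.9/2 = 5.95 nm = 5.95e-09 m
E = (pi * 1.055e-34)^2 / (2 * 9.109e-31 * (5.95e-09)^2)
E(J) = 1.70322e-21
E = E(J) / 1.602e-19 = 0.0106 eV

0.0106


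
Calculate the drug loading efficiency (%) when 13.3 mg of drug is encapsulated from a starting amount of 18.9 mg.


Drug loading efficiency = (drug loaded / drug initial) * 100
DLE = 13.3 / 18.9 * 100
DLE = 0.7037 * 100
DLE = 70.37%

70.37


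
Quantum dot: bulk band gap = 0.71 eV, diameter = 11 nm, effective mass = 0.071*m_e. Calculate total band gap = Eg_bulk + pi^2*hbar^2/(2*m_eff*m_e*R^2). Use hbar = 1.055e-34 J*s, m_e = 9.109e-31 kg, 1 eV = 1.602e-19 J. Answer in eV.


Radius R = 11/2 nm = 5.5e-09 m
Confinement energy dE = pi^2 * hbar^2 / (2 * m_eff * m_e * R^2)
dE = pi^2 * (1.055e-34)^2 / (2 * 0.071 * 9.109e-31 * (5.5e-09)^2) J, divided by 1.602e-19 J/eV
dE = 0.1752 eV
Total band gap = E_g(bulk) + dE = 0.71 + 0.1752 = 0.8852 eV

0.8852


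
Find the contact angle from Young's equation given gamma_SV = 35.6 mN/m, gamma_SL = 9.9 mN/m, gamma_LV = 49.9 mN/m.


cos(theta) = (gamma_SV - gamma_SL) / gamma_LV
cos(theta) = (35.6 - 9.9) / 49.9
cos(theta) = 0.51503
theta = arccos(0.51503) = 59.0 degrees

59.0


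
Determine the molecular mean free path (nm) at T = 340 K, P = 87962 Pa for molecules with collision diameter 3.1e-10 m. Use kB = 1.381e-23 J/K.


Mean free path: lambda = kB*T / (sqrt(2) * pi * d^2 * P)
lambda = 1.381e-23 * 340 / (sqrt(2) * pi * (3.1e-10)^2 * 87962)
lambda = 1.25023e-07 m
lambda = 125.02 nm

125.02


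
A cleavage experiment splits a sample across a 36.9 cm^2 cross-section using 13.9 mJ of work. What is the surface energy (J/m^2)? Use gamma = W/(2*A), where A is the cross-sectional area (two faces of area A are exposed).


Convert: A = 36.9 cm^2 = 0.00369 m^2, W = 13.9 mJ = 0.0139 J
Cleaving exposes two faces of area A, so total new surface = 2*A and gamma = W / (2*A)
gamma = 0.0139 / (2 * 0.00369)
gamma = 1.883 J/m^2

1.883


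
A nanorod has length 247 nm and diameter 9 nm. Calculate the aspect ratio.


Aspect ratio AR = length / diameter
AR = 247 / 9
AR = 27.44

27.44


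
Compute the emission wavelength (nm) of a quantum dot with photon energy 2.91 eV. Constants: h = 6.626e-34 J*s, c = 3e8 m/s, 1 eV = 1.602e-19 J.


Convert energy: E = 2.91 eV = 2.91 * 1.602e-19 = 4.66182e-19 J
lambda = h*c / E = 6.626e-34 * 3e8 / 4.66182e-19
lambda = 4.264e-07 m = 426.4 nm

426.4


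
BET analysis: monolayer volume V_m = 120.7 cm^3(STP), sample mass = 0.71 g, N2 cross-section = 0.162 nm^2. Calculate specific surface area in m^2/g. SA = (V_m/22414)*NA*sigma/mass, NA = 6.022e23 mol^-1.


Number of moles in monolayer = V_m / 22414 = 120.7 / 22414 = 0.00538503
Number of molecules = moles * NA = 0.00538503 * 6.022e23
SA = molecules * sigma / mass
SA = (120.7 / 22414) * 6.022e23 * 0.162e-18 / 0.71
SA = 739.9 m^2/g

739.9


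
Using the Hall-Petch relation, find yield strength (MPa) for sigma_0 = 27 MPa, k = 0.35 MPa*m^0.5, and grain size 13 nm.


d = 13 nm = 1.3e-08 m
sqrt(d) = 0.0001140175
Hall-Petch contribution = k / sqrt(d) = 0.35 / 0.0001140175 = 3069.7 MPa
sigma = sigma_0 + k/sqrt(d) = 27 + 3069.7 = 3096.7 MPa

3096.7


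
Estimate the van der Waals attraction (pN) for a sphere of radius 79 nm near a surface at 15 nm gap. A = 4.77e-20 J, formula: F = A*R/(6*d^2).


Convert to SI: R = 79 nm = 7.9e-08 m, d = 15 nm = 1.5e-08 m
F = A * R / (6 * d^2)
F = 4.77e-20 * 7.9e-08 / (6 * (1.5e-08)^2)
F = 2.79133e-12 N = 2.791 pN

2.791


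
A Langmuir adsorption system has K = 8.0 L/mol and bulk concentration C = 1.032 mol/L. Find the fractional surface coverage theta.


Langmuir isotherm: theta = K*C / (1 + K*C)
K*C = 8.0 * 1.032 = 8.256
theta = 8.256 / (1 + 8.256) = 8.256 / 9.256
theta = 0.892

0.892


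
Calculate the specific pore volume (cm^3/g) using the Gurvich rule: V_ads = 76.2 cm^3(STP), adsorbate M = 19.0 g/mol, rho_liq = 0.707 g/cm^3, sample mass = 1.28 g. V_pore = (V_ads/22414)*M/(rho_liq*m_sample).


Moles adsorbed n = V_ads / 22414 = 76.2 / 22414 = 3.399661e-03 mol
Liquid volume V_liq = n * M / rho_liq = 3.399661e-03 * 19.0 / 0.707 = 0.09136 cm^3
Specific pore volume V_pore = V_liq / m_sample = 0.09136 / 1.28
V_pore = 0.0714 cm^3/g

0.0714


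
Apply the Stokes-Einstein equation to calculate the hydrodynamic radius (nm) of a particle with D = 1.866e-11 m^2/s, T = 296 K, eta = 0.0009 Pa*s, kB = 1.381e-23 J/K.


Stokes-Einstein: R = kB*T / (6*pi*eta*D)
R = 1.381e-23 * 296 / (6 * pi * 0.0009 * 1.866e-11)
R = 1.29131e-08 m = 12.91 nm

12.91


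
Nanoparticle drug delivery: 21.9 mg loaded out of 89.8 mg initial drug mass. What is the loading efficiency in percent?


Drug loading efficiency = (drug loaded / drug initial) * 100
DLE = 21.9 / 89.8 * 100
DLE = 0.2439 * 100
DLE = 24.39%

24.39


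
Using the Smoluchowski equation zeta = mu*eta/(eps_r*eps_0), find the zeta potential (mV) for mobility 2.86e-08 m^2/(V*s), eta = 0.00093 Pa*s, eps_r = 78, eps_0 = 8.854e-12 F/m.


Smoluchowski equation: zeta = mu * eta / (eps_r * eps_0)
zeta = 2.86e-08 * 0.00093 / (78 * 8.854e-12)
zeta = 0.038514 V = 38.51 mV

38.51


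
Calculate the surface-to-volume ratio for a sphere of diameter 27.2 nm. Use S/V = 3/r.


Radius r = 27.2/2 = 13.6 nm
S/V = 3 / r = 3 / 13.6
S/V = 0.2206 nm^-1

0.2206


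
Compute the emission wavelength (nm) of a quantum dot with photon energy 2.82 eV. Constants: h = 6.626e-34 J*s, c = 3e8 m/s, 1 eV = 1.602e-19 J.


Convert energy: E = 2.82 eV = 2.82 * 1.602e-19 = 4.51764e-19 J
lambda = h*c / E = 6.626e-34 * 3e8 / 4.51764e-19
lambda = 4.40009e-07 m = 440.0 nm

440.0


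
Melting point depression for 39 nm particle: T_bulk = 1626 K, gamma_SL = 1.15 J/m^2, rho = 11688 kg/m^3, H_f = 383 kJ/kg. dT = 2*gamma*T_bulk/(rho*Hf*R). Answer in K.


Radius R = 39/2 = 19.5 nm = 1.95e-08 m
Convert H_f = 383 kJ/kg = 383000 J/kg
dT = 2 * gamma_SL * T_bulk / (rho * H_f * R)
dT = 2 * 1.15 * 1626 / (11688 * 383000 * 1.95e-08)
dT = 42.8 K

42.8


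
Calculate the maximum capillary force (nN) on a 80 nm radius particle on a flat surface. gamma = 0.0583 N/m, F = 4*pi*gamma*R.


Convert radius: R = 80 nm = 8e-08 m
F = 4 * pi * gamma * R
F = 4 * pi * 0.0583 * 8e-08
F = 5.86096e-08 N = 58.6096 nN

58.6096


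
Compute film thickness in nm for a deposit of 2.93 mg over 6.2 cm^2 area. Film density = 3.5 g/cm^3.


Convert: m = 2.93 mg = 2.9300e-06 kg, A = 6.2 cm^2 = 6.2000e-04 m^2, rho = 3.5 g/cm^3 = 3500 kg/m^3
t = m / (A * rho)
t = 2.9300e-06 / (6.2000e-04 * 3500)
t = 1.3502e-06 m = 1350.2 nm

1350.2


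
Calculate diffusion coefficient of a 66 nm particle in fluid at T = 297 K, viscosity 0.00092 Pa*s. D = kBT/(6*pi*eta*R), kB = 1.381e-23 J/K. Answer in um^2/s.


Radius R = 66/2 = 33 nm = 3.3e-08 m
D = kB*T / (6*pi*eta*R)
D = 1.381e-23 * 297 / (6 * pi * 0.00092 * 3.3e-08)
D = 7.16716e-12 m^2/s = 7.167 um^2/s

7.167


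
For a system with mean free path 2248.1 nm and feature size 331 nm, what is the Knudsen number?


Knudsen number Kn = lambda / L
Kn = 2248.1 / 331
Kn = 6.7918

6.7918


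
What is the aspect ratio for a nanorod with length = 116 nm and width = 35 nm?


Aspect ratio AR = length / diameter
AR = 116 / 35
AR = 3.31

3.31


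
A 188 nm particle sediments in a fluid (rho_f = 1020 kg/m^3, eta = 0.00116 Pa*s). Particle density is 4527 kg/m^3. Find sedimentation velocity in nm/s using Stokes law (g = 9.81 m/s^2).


Radius R = 188/2 nm = 9.4e-08 m
Density difference = 4527 - 1020 = 3507 kg/m^3
v = 2 * R^2 * (rho_p - rho_f) * g / (9 * eta)
v = 2 * (9.4e-08)^2 * 3507 * 9.81 / (9 * 0.00116)
v = 5.82358e-08 m/s = 58.2358 nm/s

58.2358


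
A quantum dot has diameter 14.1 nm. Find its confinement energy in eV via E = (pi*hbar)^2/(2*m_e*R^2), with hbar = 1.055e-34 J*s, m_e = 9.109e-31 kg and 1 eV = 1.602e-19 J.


Radius R = 14.1/2 = 7.05 nm = 7.05e-09 m
E = (pi * 1.055e-34)^2 / (2 * 9.109e-31 * (7.05e-09)^2)
E(J) = 1.21318e-21
E = E(J) / 1.602e-19 = 0.0076 eV

0.0076


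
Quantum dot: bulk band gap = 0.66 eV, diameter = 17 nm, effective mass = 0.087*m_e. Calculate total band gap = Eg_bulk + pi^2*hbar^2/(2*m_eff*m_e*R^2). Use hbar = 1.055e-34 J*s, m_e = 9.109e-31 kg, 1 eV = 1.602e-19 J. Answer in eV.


Radius R = 17/2 nm = 8.5e-09 m
Confinement energy dE = pi^2 * hbar^2 / (2 * m_eff * m_e * R^2)
dE = pi^2 * (1.055e-34)^2 / (2 * 0.087 * 9.109e-31 * (8.5e-09)^2) J, divided by 1.602e-19 J/eV
dE = 0.0599 eV
Total band gap = E_g(bulk) + dE = 0.66 + 0.0599 = 0.7199 eV

0.7199


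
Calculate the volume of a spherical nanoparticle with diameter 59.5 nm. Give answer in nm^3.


Radius r = 59.5/2 = 29.75 nm
Volume V = (4/3) * pi * r^3
V = (4/3) * pi * (29.75)^3
V = 110293.4 nm^3

110293.4


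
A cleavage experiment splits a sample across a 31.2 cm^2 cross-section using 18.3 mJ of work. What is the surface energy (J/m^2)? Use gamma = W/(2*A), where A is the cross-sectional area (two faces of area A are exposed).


Convert: A = 31.2 cm^2 = 0.00312 m^2, W = 18.3 mJ = 0.0183 J
Cleaving exposes two faces of area A, so total new surface = 2*A and gamma = W / (2*A)
gamma = 0.0183 / (2 * 0.00312)
gamma = 2.933 J/m^2

2.933


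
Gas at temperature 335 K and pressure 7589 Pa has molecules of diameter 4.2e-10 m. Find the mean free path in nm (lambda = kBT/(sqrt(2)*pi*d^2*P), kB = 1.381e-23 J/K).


Mean free path: lambda = kB*T / (sqrt(2) * pi * d^2 * P)
lambda = 1.381e-23 * 335 / (sqrt(2) * pi * (4.2e-10)^2 * 7589)
lambda = 7.7784e-07 m
lambda = 777.84 nm

777.84


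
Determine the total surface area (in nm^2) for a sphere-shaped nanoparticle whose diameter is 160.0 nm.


Radius r = 160.0/2 = 80 nm
Surface area SA = 4 * pi * r^2
SA = 4 * pi * (80)^2
SA = 80424.77 nm^2

80424.77


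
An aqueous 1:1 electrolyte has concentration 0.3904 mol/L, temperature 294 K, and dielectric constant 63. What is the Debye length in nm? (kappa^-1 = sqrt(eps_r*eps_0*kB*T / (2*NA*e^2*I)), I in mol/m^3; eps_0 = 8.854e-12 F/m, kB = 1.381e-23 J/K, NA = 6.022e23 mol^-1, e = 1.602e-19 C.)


Ionic strength I = 0.3904 * 1^2 * 1000 = 390.4 mol/m^3
kappa^-1 = sqrt(63 * 8.854e-12 * 1.381e-23 * 294 / (2 * 6.022e23 * (1.602e-19)^2 * 390.4))
kappa^-1 = 0.433 nm

0.433


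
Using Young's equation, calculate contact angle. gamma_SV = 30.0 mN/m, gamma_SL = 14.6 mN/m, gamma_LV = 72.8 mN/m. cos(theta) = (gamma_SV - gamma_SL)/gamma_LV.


cos(theta) = (gamma_SV - gamma_SL) / gamma_LV
cos(theta) = (30.0 - 14.6) / 72.8
cos(theta) = 0.211538
theta = arccos(0.211538) = 77.79 degrees

77.79


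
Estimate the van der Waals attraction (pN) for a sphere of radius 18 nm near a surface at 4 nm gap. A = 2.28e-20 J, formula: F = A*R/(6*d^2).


Convert to SI: R = 18 nm = 1.8e-08 m, d = 4 nm = 4e-09 m
F = A * R / (6 * d^2)
F = 2.28e-20 * 1.8e-08 / (6 * (4e-09)^2)
F = 4.275e-12 N = 4.275 pN

4.275


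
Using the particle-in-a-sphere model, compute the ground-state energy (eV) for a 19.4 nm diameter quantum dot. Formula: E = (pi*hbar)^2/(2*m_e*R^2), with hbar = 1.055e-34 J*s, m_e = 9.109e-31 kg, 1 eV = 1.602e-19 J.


Radius R = 19.4/2 = 9.7 nm = 9.7e-09 m
E = (pi * 1.055e-34)^2 / (2 * 9.109e-31 * (9.7e-09)^2)
E(J) = 6.40856e-22
E = E(J) / 1.602e-19 = 0.004 eV

0.004


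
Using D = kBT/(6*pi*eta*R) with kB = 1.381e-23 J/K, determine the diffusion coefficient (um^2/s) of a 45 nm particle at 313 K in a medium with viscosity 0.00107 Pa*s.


Radius R = 45/2 = 22.5 nm = 2.25e-08 m
D = kB*T / (6*pi*eta*R)
D = 1.381e-23 * 313 / (6 * pi * 0.00107 * 2.25e-08)
D = 9.52512e-12 m^2/s = 9.525 um^2/s

9.525


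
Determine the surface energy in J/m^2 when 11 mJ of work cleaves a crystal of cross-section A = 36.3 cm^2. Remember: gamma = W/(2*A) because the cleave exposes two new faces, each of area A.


Convert: A = 36.3 cm^2 = 0.00363 m^2, W = 11 mJ = 0.011 J
Cleaving exposes two faces of area A, so total new surface = 2*A and gamma = W / (2*A)
gamma = 0.011 / (2 * 0.00363)
gamma = 1.515 J/m^2

1.515


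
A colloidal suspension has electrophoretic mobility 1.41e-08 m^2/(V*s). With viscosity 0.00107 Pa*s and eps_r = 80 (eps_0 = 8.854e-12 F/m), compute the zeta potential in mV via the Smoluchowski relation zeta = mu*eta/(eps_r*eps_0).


Smoluchowski equation: zeta = mu * eta / (eps_r * eps_0)
zeta = 1.41e-08 * 0.00107 / (80 * 8.854e-12)
zeta = 0.0213 V = 21.3 mV

21.3


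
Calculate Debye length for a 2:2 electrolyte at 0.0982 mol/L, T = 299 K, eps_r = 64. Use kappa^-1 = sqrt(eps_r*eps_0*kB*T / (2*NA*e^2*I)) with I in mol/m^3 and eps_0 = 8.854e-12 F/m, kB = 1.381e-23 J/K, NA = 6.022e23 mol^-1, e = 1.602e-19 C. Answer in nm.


Ionic strength I = 0.0982 * 2^2 * 1000 = 392.8 mol/m^3
kappa^-1 = sqrt(64 * 8.854e-12 * 1.381e-23 * 299 / (2 * 6.022e23 * (1.602e-19)^2 * 392.8))
kappa^-1 = 0.439 nm

0.439


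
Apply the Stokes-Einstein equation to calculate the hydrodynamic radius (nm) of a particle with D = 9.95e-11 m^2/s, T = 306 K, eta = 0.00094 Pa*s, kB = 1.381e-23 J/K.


Stokes-Einstein: R = kB*T / (6*pi*eta*D)
R = 1.381e-23 * 306 / (6 * pi * 0.00094 * 9.95e-11)
R = 2.39697e-09 m = 2.4 nm

2.4


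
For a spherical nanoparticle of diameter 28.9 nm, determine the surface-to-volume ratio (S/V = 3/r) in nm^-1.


Radius r = 28.9/2 = 14.45 nm
S/V = 3 / r = 3 / 14.45
S/V = 0.2076 nm^-1

0.2076


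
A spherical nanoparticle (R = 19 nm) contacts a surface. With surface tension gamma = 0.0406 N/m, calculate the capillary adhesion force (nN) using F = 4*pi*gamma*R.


Convert radius: R = 19 nm = 1.9e-08 m
F = 4 * pi * gamma * R
F = 4 * pi * 0.0406 * 1.9e-08
F = 9.6937e-09 N = 9.6937 nN

9.6937


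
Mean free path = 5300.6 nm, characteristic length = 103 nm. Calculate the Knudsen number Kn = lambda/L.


Knudsen number Kn = lambda / L
Kn = 5300.6 / 103
Kn = 51.4621

51.4621


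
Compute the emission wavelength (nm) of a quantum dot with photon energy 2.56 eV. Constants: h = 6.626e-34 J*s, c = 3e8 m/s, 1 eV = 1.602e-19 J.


Convert energy: E = 2.56 eV = 2.56 * 1.602e-19 = 4.10112e-19 J
lambda = h*c / E = 6.626e-34 * 3e8 / 4.10112e-19
lambda = 4.84697e-07 m = 484.7 nm

484.7


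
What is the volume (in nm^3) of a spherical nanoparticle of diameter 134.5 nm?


Radius r = 134.5/2 = 67.25 nm
Volume V = (4/3) * pi * r^3
V = (4/3) * pi * (67.25)^3
V = 1273988.4 nm^3

1273988.4


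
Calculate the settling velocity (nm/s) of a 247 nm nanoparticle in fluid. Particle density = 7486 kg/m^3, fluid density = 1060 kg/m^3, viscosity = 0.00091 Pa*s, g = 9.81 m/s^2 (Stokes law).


Radius R = 247/2 nm = 1.235e-07 m
Density difference = 7486 - 1060 = 6426 kg/m^3
v = 2 * R^2 * (rho_p - rho_f) * g / (9 * eta)
v = 2 * (1.235e-07)^2 * 6426 * 9.81 / (9 * 0.00091)
v = 2.34795e-07 m/s = 234.7955 nm/s

234.7955


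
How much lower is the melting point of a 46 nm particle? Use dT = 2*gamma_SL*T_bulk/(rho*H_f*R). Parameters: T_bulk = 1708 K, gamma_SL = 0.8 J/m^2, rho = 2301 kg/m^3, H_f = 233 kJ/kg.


Radius R = 46/2 = 23 nm = 2.3e-08 m
Convert H_f = 233 kJ/kg = 233000 J/kg
dT = 2 * gamma_SL * T_bulk / (rho * H_f * R)
dT = 2 * 0.8 * 1708 / (2301 * 233000 * 2.3e-08)
dT = 221.6 K

221.6


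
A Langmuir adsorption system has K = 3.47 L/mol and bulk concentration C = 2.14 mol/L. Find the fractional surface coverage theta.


Langmuir isotherm: theta = K*C / (1 + K*C)
K*C = 3.47 * 2.14 = 7.4258
theta = 7.4258 / (1 + 7.4258) = 7.4258 / 8.4258
theta = 0.8813

0.8813


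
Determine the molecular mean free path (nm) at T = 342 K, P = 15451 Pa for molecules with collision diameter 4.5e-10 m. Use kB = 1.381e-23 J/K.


Mean free path: lambda = kB*T / (sqrt(2) * pi * d^2 * P)
lambda = 1.381e-23 * 342 / (sqrt(2) * pi * (4.5e-10)^2 * 15451)
lambda = 3.39761e-07 m
lambda = 339.76 nm

339.76


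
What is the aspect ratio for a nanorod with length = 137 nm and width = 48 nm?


Aspect ratio AR = length / diameter
AR = 137 / 48
AR = 2.85

2.85


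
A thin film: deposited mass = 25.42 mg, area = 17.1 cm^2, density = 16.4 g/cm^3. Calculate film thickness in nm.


Convert: m = 25.42 mg = 2.5420e-05 kg, A = 17.1 cm^2 = 1.7100e-03 m^2, rho = 16.4 g/cm^3 = 16400 kg/m^3
t = m / (A * rho)
t = 2.5420e-05 / (1.7100e-03 * 16400)
t = 9.0643e-07 m = 906.4 nm

906.4


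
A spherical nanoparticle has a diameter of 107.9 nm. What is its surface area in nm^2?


Radius r = 107.9/2 = 53.95 nm
Surface area SA = 4 * pi * r^2
SA = 4 * pi * (53.95)^2
SA = 36575.71 nm^2

36575.71


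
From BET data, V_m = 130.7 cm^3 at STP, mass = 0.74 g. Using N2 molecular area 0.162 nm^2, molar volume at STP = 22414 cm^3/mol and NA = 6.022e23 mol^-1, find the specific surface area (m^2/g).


Number of moles in monolayer = V_m / 22414 = 130.7 / 22414 = 0.00583118
Number of molecules = moles * NA = 0.00583118 * 6.022e23
SA = molecules * sigma / mass
SA = (130.7 / 22414) * 6.022e23 * 0.162e-18 / 0.74
SA = 768.7 m^2/g

768.7


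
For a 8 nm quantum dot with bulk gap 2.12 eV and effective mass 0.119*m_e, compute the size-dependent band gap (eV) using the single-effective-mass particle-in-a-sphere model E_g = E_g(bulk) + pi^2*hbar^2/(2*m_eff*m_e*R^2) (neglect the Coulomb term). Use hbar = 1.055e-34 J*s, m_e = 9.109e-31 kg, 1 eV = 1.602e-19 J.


Radius R = 8/2 nm = 4e-09 m
Confinement energy dE = pi^2 * hbar^2 / (2 * m_eff * m_e * R^2)
dE = pi^2 * (1.055e-34)^2 / (2 * 0.119 * 9.109e-31 * (4e-09)^2) J, divided by 1.602e-19 J/eV
dE = 0.1977 eV
Total band gap = E_g(bulk) + dE = 2.12 + 0.1977 = 2.3177 eV

2.3177


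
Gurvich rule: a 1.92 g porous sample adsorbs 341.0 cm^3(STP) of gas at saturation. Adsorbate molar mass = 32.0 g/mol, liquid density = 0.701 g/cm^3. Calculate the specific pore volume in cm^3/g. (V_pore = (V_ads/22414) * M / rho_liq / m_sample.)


Moles adsorbed n = V_ads / 22414 = 341.0 / 22414 = 1.521371e-02 mol
Liquid volume V_liq = n * M / rho_liq = 1.521371e-02 * 32.0 / 0.701 = 0.69449 cm^3
Specific pore volume V_pore = V_liq / m_sample = 0.69449 / 1.92
V_pore = 0.3617 cm^3/g

0.3617


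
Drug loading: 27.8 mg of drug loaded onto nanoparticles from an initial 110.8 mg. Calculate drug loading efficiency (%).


Drug loading efficiency = (drug loaded / drug initial) * 100
DLE = 27.8 / 110.8 * 100
DLE = 0.2509 * 100
DLE = 25.09%

25.09


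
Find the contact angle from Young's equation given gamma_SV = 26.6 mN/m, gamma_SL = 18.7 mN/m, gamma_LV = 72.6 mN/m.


cos(theta) = (gamma_SV - gamma_SL) / gamma_LV
cos(theta) = (26.6 - 18.7) / 72.6
cos(theta) = 0.108815
theta = arccos(0.108815) = 83.75 degrees

83.75


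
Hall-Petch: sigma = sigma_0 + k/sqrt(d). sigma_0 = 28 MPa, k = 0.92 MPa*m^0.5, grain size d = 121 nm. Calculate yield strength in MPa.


d = 121 nm = 1.21e-07 m
sqrt(d) = 0.0003478505
Hall-Petch contribution = k / sqrt(d) = 0.92 / 0.0003478505 = 2644.8 MPa
sigma = sigma_0 + k/sqrt(d) = 28 + 2644.8 = 2672.8 MPa

2672.8


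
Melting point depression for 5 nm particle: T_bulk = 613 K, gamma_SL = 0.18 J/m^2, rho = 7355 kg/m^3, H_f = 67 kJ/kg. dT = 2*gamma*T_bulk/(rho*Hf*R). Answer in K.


Radius R = 5/2 = 2.5 nm = 2.5e-09 m
Convert H_f = 67 kJ/kg = 67000 J/kg
dT = 2 * gamma_SL * T_bulk / (rho * H_f * R)
dT = 2 * 0.18 * 613 / (7355 * 67000 * 2.5e-09)
dT = 179.1 K

179.1


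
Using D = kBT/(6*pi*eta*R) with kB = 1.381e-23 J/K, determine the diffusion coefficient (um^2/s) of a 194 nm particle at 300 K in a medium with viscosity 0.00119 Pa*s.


Radius R = 194/2 = 97 nm = 9.7e-08 m
D = kB*T / (6*pi*eta*R)
D = 1.381e-23 * 300 / (6 * pi * 0.00119 * 9.7e-08)
D = 1.90412e-12 m^2/s = 1.904 um^2/s

1.904
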